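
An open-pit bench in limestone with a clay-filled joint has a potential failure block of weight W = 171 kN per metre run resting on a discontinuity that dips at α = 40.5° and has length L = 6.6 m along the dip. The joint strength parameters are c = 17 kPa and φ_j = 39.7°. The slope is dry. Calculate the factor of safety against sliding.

Resolving the block weight along and normal to the plane and applying the Mohr–Coulomb strength on the joint:
N' = W cosα = 171·cos40.5° = 130.0 kN/m
Driving force T = W sinα = 171·sin40.5° = 111.1 kN/m
Resisting force R = c·L + N'·tanφ_j = 17·6.6 + 130.0·tan39.7° = 112.2 + 108.0 = 220.2 kN/m
FS = R / T = 220.2 / 111.1 = 1.982

FS = 1.98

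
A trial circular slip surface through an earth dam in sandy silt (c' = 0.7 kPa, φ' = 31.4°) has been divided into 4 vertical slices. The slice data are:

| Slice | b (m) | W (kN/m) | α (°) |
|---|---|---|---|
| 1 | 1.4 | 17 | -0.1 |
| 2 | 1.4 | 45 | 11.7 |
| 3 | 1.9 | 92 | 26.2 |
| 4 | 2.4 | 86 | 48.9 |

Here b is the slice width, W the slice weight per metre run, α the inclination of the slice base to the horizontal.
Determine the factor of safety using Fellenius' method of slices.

FS = 1.12

Ordinary method of slices: FS = Σ[c'·Δl_i + (W_i cosα_i)·tanφ'] / Σ W_i sinα_i, with Δl_i = b_i / cosα_i.
Slice 1: Δl = 1.4/cos(-0.1°) = 1.400 m; N'_1 = 17·cos(-0.1°) = 17.0; c'Δl = 0.98; W sinα = -0.0
Slice 2: Δl = 1.4/cos11.7° = 1.430 m; N'_2 = 45·cos11.7° = 44.1; c'Δl = 1.00; W sinα = 9.1
Slice 3: Δl = 1.9/cos26.2° = 2.118 m; N'_3 = 92·cos26.2° = 82.5; c'Δl = 1.48; W sinα = 40.6
Slice 4: Δl = 2.4/cos48.9° = 3.651 m; N'_4 = 86·cos48.9° = 56.5; c'Δl = 2.56; W sinα = 64.8
Σc'Δl = 6.0 kN/m; ΣN' = 200.1 kN/m; ΣW sinα = 114.5 kN/m
Resisting = 6.0 + 200.1·tan31.4° = 6.0 + 122.2 = 128.2 kN/m
FS = 128.2 / 114.5 = 1.119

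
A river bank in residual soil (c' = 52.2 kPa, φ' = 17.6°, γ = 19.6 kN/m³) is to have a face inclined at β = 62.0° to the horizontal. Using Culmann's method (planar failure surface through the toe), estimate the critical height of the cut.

H_c = 31.40 m

Culmann's analysis gives the critical failure plane at α_cr = (β + φ')/2 = (62.0 + 17.6)/2 = 39.8°, and the critical height
H_c = (4c'/γ) · sinβ cosφ' / [1 − cos(β − φ')]
    = (4·52.2/19.6) · sin62.0°·cos17.6° / [1 − cos(44.4°)]
    = 10.653 · 0.8829·0.9532 / [1 − 0.7145]
    = 10.653 · 0.8416 / 0.2855
    = 31.40 m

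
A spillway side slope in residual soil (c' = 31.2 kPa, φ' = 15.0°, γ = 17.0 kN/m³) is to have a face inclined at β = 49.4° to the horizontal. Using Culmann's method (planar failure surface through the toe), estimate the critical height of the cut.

H_c = 30.79 m

Culmann's analysis gives the critical failure plane at α_cr = (β + φ')/2 = (49.4 + 15.0)/2 = 32.2°, and the critical height
H_c = (4c'/γ) · sinβ cosφ' / [1 − cos(β − φ')]
    = (4·31.2/17.0) · sin49.4°·cos15.0° / [1 − cos(34.4°)]
    = 7.341 · 0.7593·0.9659 / [1 − 0.8251]
    = 7.341 · 0.7334 / 0.1749
    = 30.79 m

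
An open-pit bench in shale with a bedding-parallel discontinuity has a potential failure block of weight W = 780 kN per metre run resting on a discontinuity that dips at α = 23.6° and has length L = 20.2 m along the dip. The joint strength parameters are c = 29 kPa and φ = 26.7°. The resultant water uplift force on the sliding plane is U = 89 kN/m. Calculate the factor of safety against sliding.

Resolving the block weight along and normal to the plane and applying the Mohr–Coulomb strength on the joint:
N' = W cosα − U = 780·cos23.6° − 89 = 625.8 kN/m
Driving force T = W sinα = 780·sin23.6° = 312.3 kN/m
Resisting force R = c·L + N'·tanφ = 29·20.2 + 625.8·tan26.7° = 585.8 + 314.7 = 900.5 kN/m
FS = R / T = 900.5 / 312.3 = 2.884

FS = 2.88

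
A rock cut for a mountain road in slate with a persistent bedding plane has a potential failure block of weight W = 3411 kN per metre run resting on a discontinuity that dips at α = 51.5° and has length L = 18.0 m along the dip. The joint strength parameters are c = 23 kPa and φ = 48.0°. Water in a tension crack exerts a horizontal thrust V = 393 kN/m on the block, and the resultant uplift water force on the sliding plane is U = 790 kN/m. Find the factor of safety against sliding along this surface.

FS = 0.53

Resolving the block weight along and normal to the plane and applying the Mohr–Coulomb strength on the joint:
N' = W cosα − U − V sinα = 3411·cos51.5° − 790 − 393·sin51.5° = 1025.8 kN/m
Driving force T = W sinα + V cosα = 3411·sin51.5° + 393·cos51.5° = 2914.1 kN/m
Resisting force R = c·L + N'·tanφ = 23·18.0 + 1025.8·tan48.0° = 414.0 + 1139.3 = 1553.3 kN/m
FS = R / T = 1553.3 / 2914.1 = 0.533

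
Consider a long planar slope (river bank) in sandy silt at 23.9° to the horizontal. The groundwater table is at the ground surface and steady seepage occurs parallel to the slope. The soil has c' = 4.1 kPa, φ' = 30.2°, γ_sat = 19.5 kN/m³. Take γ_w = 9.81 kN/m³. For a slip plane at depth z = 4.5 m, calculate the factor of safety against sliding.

With seepage parallel to the slope and the water table at the surface, the effective normal stress on the slip plane uses the buoyant unit weight γ' = γ_sat − γ_w while the driving shear stress uses γ_sat:
FS = [c' + γ' z cos²β tanφ'] / [γ_sat z sinβ cosβ]
γ' = 19.5 − 9.81 = 9.69 kN/m³
Numerator = 4.1 + 9.69·4.5·cos²23.9°·tan30.2° = 4.1 + 9.69·4.5·0.8359·0.5820 = 25.313 kPa
Denominator = 19.5·4.5·sin23.9°·cos23.9° = 19.5·4.5·0.4051·0.9143 = 32.503 kPa
FS = 25.313 / 32.503 = 0.779

FS = 0.78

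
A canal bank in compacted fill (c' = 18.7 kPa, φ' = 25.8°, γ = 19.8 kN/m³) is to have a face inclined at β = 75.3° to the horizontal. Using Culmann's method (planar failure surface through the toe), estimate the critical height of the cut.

Culmann's analysis gives the critical failure plane at α_cr = (β + φ')/2 = (75.3 + 25.8)/2 = 50.5°, and the critical height
H_c = (4c'/γ) · sinβ cosφ' / [1 − cos(β − φ')]
    = (4·18.7/19.8) · sin75.3°·cos25.8° / [1 − cos(49.5°)]
    = 3.778 · 0.9673·0.9003 / [1 − 0.6494]
    = 3.778 · 0.8708 / 0.3506
    = 9.38 m

H_c = 9.38 m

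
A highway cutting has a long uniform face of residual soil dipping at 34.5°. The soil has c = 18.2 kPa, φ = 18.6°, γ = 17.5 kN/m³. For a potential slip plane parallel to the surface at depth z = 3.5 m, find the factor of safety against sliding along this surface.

FS = 1.13

For an infinite slope with a slip plane parallel to the surface (no pore pressure): FS = [c + γz cos²β tanφ] / [γz sinβ cosβ].
γz = 17.5·3.5 = 61.25 kN/m²
Numerator = 18.2 + 61.25·cos²34.5°·tan18.6° = 18.2 + 61.25·0.6792·0.3365 = 32.200 kPa
Denominator = 61.25·sin34.5°·cos34.5° = 61.25·0.5664·0.8241 = 28.591 kPa
FS = 32.200 / 28.591 = 1.126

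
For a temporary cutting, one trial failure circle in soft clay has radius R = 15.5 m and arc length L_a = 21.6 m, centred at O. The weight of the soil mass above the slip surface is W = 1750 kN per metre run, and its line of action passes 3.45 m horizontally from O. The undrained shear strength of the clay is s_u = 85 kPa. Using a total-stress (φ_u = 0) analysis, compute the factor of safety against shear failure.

FS = 4.71

Taking moments about the centre O, the resisting moment is provided by the undrained shear strength acting along the arc:
M_R = s_u·L_a·R = 85·21.60·15.5 = 28458.0 kN·m/m
M_D = W·d = 1750·3.45 = 6037.5 kN·m/m
FS = M_R / M_D = 28458.0 / 6037.5 = 4.714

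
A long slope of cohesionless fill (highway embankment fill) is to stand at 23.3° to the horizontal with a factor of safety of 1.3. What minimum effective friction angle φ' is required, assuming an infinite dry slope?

φ' = 29.2°

FS = tanφ'/tanβ ⇒ tanφ' = FS · tanβ = 1.3 · tan23.3° = 0.5599
φ' = arctan(0.5599) = 29.24°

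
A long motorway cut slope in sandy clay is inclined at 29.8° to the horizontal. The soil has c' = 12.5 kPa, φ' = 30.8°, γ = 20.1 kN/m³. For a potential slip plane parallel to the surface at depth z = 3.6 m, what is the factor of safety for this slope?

For an infinite slope with a slip plane parallel to the surface (no pore pressure): FS = [c' + γz cos²β tanφ'] / [γz sinβ cosβ].
γz = 20.1·3.6 = 72.36 kN/m²
Numerator = 12.5 + 72.36·cos²29.8°·tan30.8° = 12.5 + 72.36·0.7530·0.5961 = 44.982 kPa
Denominator = 72.36·sin29.8°·cos29.8° = 72.36·0.4970·0.8678 = 31.206 kPa
FS = 44.982 / 31.206 = 1.441

FS = 1.44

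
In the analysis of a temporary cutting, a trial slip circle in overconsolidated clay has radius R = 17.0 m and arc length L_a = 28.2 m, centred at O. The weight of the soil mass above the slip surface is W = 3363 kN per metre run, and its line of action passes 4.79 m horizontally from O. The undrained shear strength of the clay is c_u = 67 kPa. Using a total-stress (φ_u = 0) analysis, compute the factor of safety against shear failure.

FS = 1.99

Taking moments about the centre O, the resisting moment is provided by the undrained shear strength acting along the arc:
M_R = c_u·L_a·R = 67·28.20·17.0 = 32119.8 kN·m/m
M_D = W·d = 3363·4.79 = 16108.8 kN·m/m
FS = M_R / M_D = 32119.8 / 16108.8 = 1.994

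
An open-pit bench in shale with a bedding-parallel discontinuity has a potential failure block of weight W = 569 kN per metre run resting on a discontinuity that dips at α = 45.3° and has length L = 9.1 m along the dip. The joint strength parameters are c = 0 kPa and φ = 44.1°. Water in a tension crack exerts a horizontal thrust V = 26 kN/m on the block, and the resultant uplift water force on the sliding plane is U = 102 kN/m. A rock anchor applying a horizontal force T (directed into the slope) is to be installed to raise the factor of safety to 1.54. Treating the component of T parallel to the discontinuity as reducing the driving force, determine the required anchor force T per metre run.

Resolving forces along and normal to the sliding plane, with the horizontal anchor force T adding T·sinα to the effective normal force and T·cosα acting up the plane against the driving force:
FS = [cL + (W cosα − U − V sinα + T sinα) tanφ] / [W sinα + V cosα − T cosα]
Without the anchor: N' = 279.8 kN/m, driving T_d = 422.7 kN/m, resisting R = 0·9.1 + 279.8·tan44.1° = 271.1 kN/m, FS = 0.64.
Setting FS = 1.54 and solving for T:
1.54·(422.7 − T cos45.3°) = 271.1 + T sin45.3°·tan44.1°
T·(sin45.3°·tan44.1° + 1.54·cos45.3°) = 1.54·422.7 − 271.1
T·(0.7108·0.9691 + 1.54·0.7034) = 651.0 − 271.1 = 379.9
T·1.7720 = 379.9
T = 214.4 kN/m

T = 214 kN/m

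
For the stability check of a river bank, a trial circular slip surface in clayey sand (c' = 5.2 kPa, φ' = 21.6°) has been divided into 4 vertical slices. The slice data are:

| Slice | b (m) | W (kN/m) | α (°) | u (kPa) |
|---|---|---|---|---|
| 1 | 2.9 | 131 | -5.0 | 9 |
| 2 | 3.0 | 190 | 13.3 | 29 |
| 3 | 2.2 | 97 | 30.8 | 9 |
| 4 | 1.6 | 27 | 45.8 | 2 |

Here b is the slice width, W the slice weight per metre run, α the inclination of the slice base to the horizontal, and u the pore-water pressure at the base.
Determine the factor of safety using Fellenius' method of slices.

Ordinary method of slices: FS = Σ[c'·Δl_i + (W_i cosα_i − u_i·Δl_i)·tanφ'] / Σ W_i sinα_i, with Δl_i = b_i / cosα_i.
Slice 1: Δl = 2.9/cos(-5.0°) = 2.911 m; N'_1 = 131·cos(-5.0°) − 9·2.911 = 104.3; c'Δl = 15.14; W sinα = -11.4
Slice 2: Δl = 3.0/cos13.3° = 3.083 m; N'_2 = 190·cos13.3° − 29·3.083 = 95.5; c'Δl = 16.03; W sinα = 43.7
Slice 3: Δl = 2.2/cos30.8° = 2.561 m; N'_3 = 97·cos30.8° − 9·2.561 = 60.3; c'Δl = 13.32; W sinα = 49.7
Slice 4: Δl = 1.6/cos45.8° = 2.295 m; N'_4 = 27·cos45.8° − 2·2.295 = 14.2; c'Δl = 11.93; W sinα = 19.4
Σc'Δl = 56.4 kN/m; ΣN' = 274.3 kN/m; ΣW sinα = 101.3 kN/m
Resisting = 56.4 + 274.3·tan21.6° = 56.4 + 108.6 = 165.0 kN/m
FS = 165.0 / 101.3 = 1.629

FS = 1.63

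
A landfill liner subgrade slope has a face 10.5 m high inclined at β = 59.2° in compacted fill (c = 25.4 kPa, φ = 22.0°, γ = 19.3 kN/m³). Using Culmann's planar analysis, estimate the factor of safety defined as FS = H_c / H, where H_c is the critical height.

H_c = (4c/γ) · sinβ cosφ / [1 − cos(β − φ)]
    = (4·25.4/19.3) · sin59.2°·cos22.0° / [1 − cos37.2°]
    = 5.264 · 0.7964 / 0.2035 = 20.61 m
FS = H_c / H = 20.61 / 10.5 = 1.962

FS = 1.96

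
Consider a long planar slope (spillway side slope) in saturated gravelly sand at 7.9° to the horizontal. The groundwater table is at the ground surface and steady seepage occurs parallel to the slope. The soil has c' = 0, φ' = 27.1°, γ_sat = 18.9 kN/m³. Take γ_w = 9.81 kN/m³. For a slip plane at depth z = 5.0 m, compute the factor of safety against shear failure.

With seepage parallel to the slope and the water table at the surface, the effective normal stress on the slip plane uses the buoyant unit weight γ' = γ_sat − γ_w while the driving shear stress uses γ_sat:
FS = [c' + γ' z cos²β tanφ'] / [γ_sat z sinβ cosβ]
(For c' = 0 this reduces to FS = (γ'/γ_sat)·tanφ'/tanβ.)
γ' = 18.9 − 9.81 = 9.09 kN/m³
Numerator = 0.0 + 9.09·5.0·cos²7.9°·tan27.1° = 0.0 + 9.09·5.0·0.9811·0.5117 = 22.819 kPa
Denominator = 18.9·5.0·sin7.9°·cos7.9° = 18.9·5.0·0.1374·0.9905 = 12.865 kPa
FS = 22.819 / 12.865 = 1.774

FS = 1.77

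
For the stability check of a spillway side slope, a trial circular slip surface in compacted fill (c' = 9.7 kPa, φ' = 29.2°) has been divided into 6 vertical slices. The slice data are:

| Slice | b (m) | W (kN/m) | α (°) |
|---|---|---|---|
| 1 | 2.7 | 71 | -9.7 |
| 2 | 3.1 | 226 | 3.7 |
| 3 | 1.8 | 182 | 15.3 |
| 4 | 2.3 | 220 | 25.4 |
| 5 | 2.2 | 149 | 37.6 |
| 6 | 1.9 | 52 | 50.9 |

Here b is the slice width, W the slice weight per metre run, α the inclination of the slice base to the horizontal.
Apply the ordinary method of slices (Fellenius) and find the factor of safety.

Ordinary method of slices: FS = Σ[c'·Δl_i + (W_i cosα_i)·tanφ'] / Σ W_i sinα_i, with Δl_i = b_i / cosα_i.
Slice 1: Δl = 2.7/cos(-9.7°) = 2.739 m; N'_1 = 71·cos(-9.7°) = 70.0; c'Δl = 26.57; W sinα = -12.0
Slice 2: Δl = 3.1/cos3.7° = 3.106 m; N'_2 = 226·cos3.7° = 225.5; c'Δl = 30.13; W sinα = 14.6
Slice 3: Δl = 1.8/cos15.3° = 1.866 m; N'_3 = 182·cos15.3° = 175.5; c'Δl = 18.10; W sinα = 48.0
Slice 4: Δl = 2.3/cos25.4° = 2.546 m; N'_4 = 220·cos25.4° = 198.7; c'Δl = 24.70; W sinα = 94.4
Slice 5: Δl = 2.2/cos37.6° = 2.777 m; N'_5 = 149·cos37.6° = 118.1; c'Δl = 26.93; W sinα = 90.9
Slice 6: Δl = 1.9/cos50.9° = 3.013 m; N'_6 = 52·cos50.9° = 32.8; c'Δl = 29.22; W sinα = 40.4
Σc'Δl = 155.7 kN/m; ΣN' = 820.6 kN/m; ΣW sinα = 276.3 kN/m
Resisting = 155.7 + 820.6·tan29.2° = 155.7 + 458.6 = 614.3 kN/m
FS = 614.3 / 276.3 = 2.223

FS = 2.22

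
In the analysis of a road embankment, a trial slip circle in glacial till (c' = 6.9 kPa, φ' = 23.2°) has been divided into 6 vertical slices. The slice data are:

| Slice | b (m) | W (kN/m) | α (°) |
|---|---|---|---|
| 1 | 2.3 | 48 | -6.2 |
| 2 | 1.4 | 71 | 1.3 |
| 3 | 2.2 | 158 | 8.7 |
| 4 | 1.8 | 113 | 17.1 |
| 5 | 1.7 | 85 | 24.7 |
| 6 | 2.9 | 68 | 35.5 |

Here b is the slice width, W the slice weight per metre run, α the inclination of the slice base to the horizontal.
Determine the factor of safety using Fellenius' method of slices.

Ordinary method of slices: FS = Σ[c'·Δl_i + (W_i cosα_i)·tanφ'] / Σ W_i sinα_i, with Δl_i = b_i / cosα_i.
Slice 1: Δl = 2.3/cos(-6.2°) = 2.314 m; N'_1 = 48·cos(-6.2°) = 47.7; c'Δl = 15.96; W sinα = -5.2
Slice 2: Δl = 1.4/cos1.3° = 1.400 m; N'_2 = 71·cos1.3° = 71.0; c'Δl = 9.66; W sinα = 1.6
Slice 3: Δl = 2.2/cos8.7° = 2.226 m; N'_3 = 158·cos8.7° = 156.2; c'Δl = 15.36; W sinα = 23.9
Slice 4: Δl = 1.8/cos17.1° = 1.883 m; N'_4 = 113·cos17.1° = 108.0; c'Δl = 12.99; W sinα = 33.2
Slice 5: Δl = 1.7/cos24.7° = 1.871 m; N'_5 = 85·cos24.7° = 77.2; c'Δl = 12.91; W sinα = 35.5
Slice 6: Δl = 2.9/cos35.5° = 3.562 m; N'_6 = 68·cos35.5° = 55.4; c'Δl = 24.58; W sinα = 39.5
Σc'Δl = 91.5 kN/m; ΣN' = 515.5 kN/m; ΣW sinα = 128.6 kN/m
Resisting = 91.5 + 515.5·tan23.2° = 91.5 + 220.9 = 312.4 kN/m
FS = 312.4 / 128.6 = 2.430

FS = 2.43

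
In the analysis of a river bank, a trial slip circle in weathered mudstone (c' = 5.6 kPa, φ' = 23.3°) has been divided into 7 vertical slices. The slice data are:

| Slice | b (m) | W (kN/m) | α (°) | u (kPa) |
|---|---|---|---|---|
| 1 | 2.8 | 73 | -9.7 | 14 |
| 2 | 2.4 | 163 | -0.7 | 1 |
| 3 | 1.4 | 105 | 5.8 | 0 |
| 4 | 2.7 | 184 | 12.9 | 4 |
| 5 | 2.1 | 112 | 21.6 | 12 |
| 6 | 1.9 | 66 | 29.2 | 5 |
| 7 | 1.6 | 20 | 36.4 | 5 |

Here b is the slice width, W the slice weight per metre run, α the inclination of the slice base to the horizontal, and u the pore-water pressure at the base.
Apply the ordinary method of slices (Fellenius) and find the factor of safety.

Ordinary method of slices: FS = Σ[c'·Δl_i + (W_i cosα_i − u_i·Δl_i)·tanφ'] / Σ W_i sinα_i, with Δl_i = b_i / cosα_i.
Slice 1: Δl = 2.8/cos(-9.7°) = 2.841 m; N'_1 = 73·cos(-9.7°) − 14·2.841 = 32.2; c'Δl = 15.91; W sinα = -12.3
Slice 2: Δl = 2.4/cos(-0.7°) = 2.400 m; N'_2 = 163·cos(-0.7°) − 1·2.400 = 160.6; c'Δl = 13.44; W sinα = -2.0
Slice 3: Δl = 1.4/cos5.8° = 1.407 m; N'_3 = 105·cos5.8° − 0·1.407 = 104.5; c'Δl = 7.88; W sinα = 10.6
Slice 4: Δl = 2.7/cos12.9° = 2.770 m; N'_4 = 184·cos12.9° − 4·2.770 = 168.3; c'Δl = 15.51; W sinα = 41.1
Slice 5: Δl = 2.1/cos21.6° = 2.259 m; N'_5 = 112·cos21.6° − 12·2.259 = 77.0; c'Δl = 12.65; W sinα = 41.2
Slice 6: Δl = 1.9/cos29.2° = 2.177 m; N'_6 = 66·cos29.2° − 5·2.177 = 46.7; c'Δl = 12.19; W sinα = 32.2
Slice 7: Δl = 1.6/cos36.4° = 1.988 m; N'_7 = 20·cos36.4° − 5·1.988 = 6.2; c'Δl = 11.13; W sinα = 11.9
Σc'Δl = 88.7 kN/m; ΣN' = 595.4 kN/m; ΣW sinα = 122.7 kN/m
Resisting = 88.7 + 595.4·tan23.3° = 88.7 + 256.4 = 345.1 kN/m
FS = 345.1 / 122.7 = 2.813

FS = 2.81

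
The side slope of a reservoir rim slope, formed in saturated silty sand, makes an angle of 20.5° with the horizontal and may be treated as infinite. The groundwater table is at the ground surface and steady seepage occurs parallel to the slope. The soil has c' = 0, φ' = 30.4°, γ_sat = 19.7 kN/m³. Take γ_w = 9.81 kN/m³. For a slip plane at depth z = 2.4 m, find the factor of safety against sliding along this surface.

With seepage parallel to the slope and the water table at the surface, the effective normal stress on the slip plane uses the buoyant unit weight γ' = γ_sat − γ_w while the driving shear stress uses γ_sat:
FS = [c' + γ' z cos²β tanφ'] / [γ_sat z sinβ cosβ]
(For c' = 0 this reduces to FS = (γ'/γ_sat)·tanφ'/tanβ.)
γ' = 19.7 − 9.81 = 9.89 kN/m³
Numerator = 0.0 + 9.89·2.4·cos²20.5°·tan30.4° = 0.0 + 9.89·2.4·0.8774·0.5867 = 12.218 kPa
Denominator = 19.7·2.4·sin20.5°·cos20.5° = 19.7·2.4·0.3502·0.9367 = 15.509 kPa
FS = 12.218 / 15.509 = 0.788

FS = 0.79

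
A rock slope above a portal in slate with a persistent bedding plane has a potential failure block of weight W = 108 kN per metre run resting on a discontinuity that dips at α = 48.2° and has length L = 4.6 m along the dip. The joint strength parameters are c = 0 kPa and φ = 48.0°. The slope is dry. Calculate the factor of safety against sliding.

FS = 0.99

Resolving the block weight along and normal to the plane and applying the Mohr–Coulomb strength on the joint:
N' = W cosα = 108·cos48.2° = 72.0 kN/m
Driving force T = W sinα = 108·sin48.2° = 80.5 kN/m
Resisting force R = c·L + N'·tanφ = 0·4.6 + 72.0·tan48.0° = 0.0 + 79.9 = 79.9 kN/m
FS = R / T = 79.9 / 80.5 = 0.993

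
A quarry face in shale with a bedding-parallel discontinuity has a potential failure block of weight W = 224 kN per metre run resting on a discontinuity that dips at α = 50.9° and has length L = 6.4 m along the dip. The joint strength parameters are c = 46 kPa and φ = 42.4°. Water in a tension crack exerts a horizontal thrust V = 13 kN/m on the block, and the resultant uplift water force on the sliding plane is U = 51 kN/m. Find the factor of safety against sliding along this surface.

Resolving the block weight along and normal to the plane and applying the Mohr–Coulomb strength on the joint:
N' = W cosα − U − V sinα = 224·cos50.9° − 51 − 13·sin50.9° = 80.2 kN/m
Driving force T = W sinα + V cosα = 224·sin50.9° + 13·cos50.9° = 182.0 kN/m
Resisting force R = c·L + N'·tanφ = 46·6.4 + 80.2·tan42.4° = 294.4 + 73.2 = 367.6 kN/m
FS = R / T = 367.6 / 182.0 = 2.020

FS = 2.02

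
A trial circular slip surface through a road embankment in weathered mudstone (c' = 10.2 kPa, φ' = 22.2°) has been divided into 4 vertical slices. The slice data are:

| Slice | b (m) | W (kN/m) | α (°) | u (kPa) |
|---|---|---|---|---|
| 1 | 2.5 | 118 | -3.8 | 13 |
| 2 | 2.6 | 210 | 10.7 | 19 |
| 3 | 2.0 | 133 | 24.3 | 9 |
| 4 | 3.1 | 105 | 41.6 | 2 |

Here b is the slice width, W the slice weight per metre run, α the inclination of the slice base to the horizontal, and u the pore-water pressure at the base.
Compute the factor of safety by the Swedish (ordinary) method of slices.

Ordinary method of slices: FS = Σ[c'·Δl_i + (W_i cosα_i − u_i·Δl_i)·tanφ'] / Σ W_i sinα_i, with Δl_i = b_i / cosα_i.
Slice 1: Δl = 2.5/cos(-3.8°) = 2.506 m; N'_1 = 118·cos(-3.8°) − 13·2.506 = 85.2; c'Δl = 25.56; W sinα = -7.8
Slice 2: Δl = 2.6/cos10.7° = 2.646 m; N'_2 = 210·cos10.7° − 19·2.646 = 156.1; c'Δl = 26.99; W sinα = 39.0
Slice 3: Δl = 2.0/cos24.3° = 2.194 m; N'_3 = 133·cos24.3° − 9·2.194 = 101.5; c'Δl = 22.38; W sinα = 54.7
Slice 4: Δl = 3.1/cos41.6° = 4.146 m; N'_4 = 105·cos41.6° − 2·4.146 = 70.2; c'Δl = 42.28; W sinα = 69.7
Σc'Δl = 117.2 kN/m; ΣN' = 412.9 kN/m; ΣW sinα = 155.6 kN/m
Resisting = 117.2 + 412.9·tan22.2° = 117.2 + 168.5 = 285.7 kN/m
FS = 285.7 / 155.6 = 1.836

FS = 1.84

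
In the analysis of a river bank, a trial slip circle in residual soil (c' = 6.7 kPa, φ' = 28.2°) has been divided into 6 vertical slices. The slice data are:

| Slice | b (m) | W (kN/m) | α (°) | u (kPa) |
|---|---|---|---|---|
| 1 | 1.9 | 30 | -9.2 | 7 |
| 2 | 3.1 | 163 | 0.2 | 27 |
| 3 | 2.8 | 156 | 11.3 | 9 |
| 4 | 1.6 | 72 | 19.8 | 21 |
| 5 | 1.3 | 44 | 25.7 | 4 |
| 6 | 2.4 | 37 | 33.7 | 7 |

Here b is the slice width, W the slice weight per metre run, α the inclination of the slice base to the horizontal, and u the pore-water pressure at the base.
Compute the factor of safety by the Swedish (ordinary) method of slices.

Ordinary method of slices: FS = Σ[c'·Δl_i + (W_i cosα_i − u_i·Δl_i)·tanφ'] / Σ W_i sinα_i, with Δl_i = b_i / cosα_i.
Slice 1: Δl = 1.9/cos(-9.2°) = 1.925 m; N'_1 = 30·cos(-9.2°) − 7·1.925 = 16.1; c'Δl = 12.90; W sinα = -4.8
Slice 2: Δl = 3.1/cos0.2° = 3.100 m; N'_2 = 163·cos0.2° − 27·3.100 = 79.3; c'Δl = 20.77; W sinα = 0.6
Slice 3: Δl = 2.8/cos11.3° = 2.855 m; N'_3 = 156·cos11.3° − 9·2.855 = 127.3; c'Δl = 19.13; W sinα = 30.6
Slice 4: Δl = 1.6/cos19.8° = 1.701 m; N'_4 = 72·cos19.8° − 21·1.701 = 32.0; c'Δl = 11.39; W sinα = 24.4
Slice 5: Δl = 1.3/cos25.7° = 1.443 m; N'_5 = 44·cos25.7° − 4·1.443 = 33.9; c'Δl = 9.67; W sinα = 19.1
Slice 6: Δl = 2.4/cos33.7° = 2.885 m; N'_6 = 37·cos33.7° − 7·2.885 = 10.6; c'Δl = 19.33; W sinα = 20.5
Σc'Δl = 93.2 kN/m; ΣN' = 299.2 kN/m; ΣW sinα = 90.3 kN/m
Resisting = 93.2 + 299.2·tan28.2° = 93.2 + 160.4 = 253.6 kN/m
FS = 253.6 / 90.3 = 2.807

FS = 2.81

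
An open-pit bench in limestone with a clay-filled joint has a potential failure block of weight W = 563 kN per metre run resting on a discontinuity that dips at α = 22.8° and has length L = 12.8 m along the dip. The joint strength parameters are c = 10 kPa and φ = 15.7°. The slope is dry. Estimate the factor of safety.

FS = 1.26

Resolving the block weight along and normal to the plane and applying the Mohr–Coulomb strength on the joint:
N' = W cosα = 563·cos22.8° = 519.0 kN/m
Driving force T = W sinα = 563·sin22.8° = 218.2 kN/m
Resisting force R = c·L + N'·tanφ = 10·12.8 + 519.0·tan15.7° = 128.0 + 145.9 = 273.9 kN/m
FS = R / T = 273.9 / 218.2 = 1.255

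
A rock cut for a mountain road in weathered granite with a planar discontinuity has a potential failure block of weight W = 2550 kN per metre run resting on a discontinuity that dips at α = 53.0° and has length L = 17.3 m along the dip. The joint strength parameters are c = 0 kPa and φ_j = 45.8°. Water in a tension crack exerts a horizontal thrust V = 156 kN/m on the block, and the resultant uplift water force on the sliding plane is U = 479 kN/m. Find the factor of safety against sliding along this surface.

Resolving the block weight along and normal to the plane and applying the Mohr–Coulomb strength on the joint:
N' = W cosα − U − V sinα = 2550·cos53.0° − 479 − 156·sin53.0° = 931.0 kN/m
Driving force T = W sinα + V cosα = 2550·sin53.0° + 156·cos53.0° = 2130.4 kN/m
Resisting force R = c·L + N'·tanφ_j = 0·17.3 + 931.0·tan45.8° = 0.0 + 957.4 = 957.4 kN/m
FS = R / T = 957.4 / 2130.4 = 0.449

FS = 0.45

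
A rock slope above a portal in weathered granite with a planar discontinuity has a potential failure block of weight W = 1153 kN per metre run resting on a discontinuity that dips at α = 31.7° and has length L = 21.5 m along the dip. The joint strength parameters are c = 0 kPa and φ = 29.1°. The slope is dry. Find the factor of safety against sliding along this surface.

FS = 0.90

Resolving the block weight along and normal to the plane and applying the Mohr–Coulomb strength on the joint:
N' = W cosα = 1153·cos31.7° = 981.0 kN/m
Driving force T = W sinα = 1153·sin31.7° = 605.9 kN/m
Resisting force R = c·L + N'·tanφ = 0·21.5 + 981.0·tan29.1° = 0.0 + 546.0 = 546.0 kN/m
FS = R / T = 546.0 / 605.9 = 0.901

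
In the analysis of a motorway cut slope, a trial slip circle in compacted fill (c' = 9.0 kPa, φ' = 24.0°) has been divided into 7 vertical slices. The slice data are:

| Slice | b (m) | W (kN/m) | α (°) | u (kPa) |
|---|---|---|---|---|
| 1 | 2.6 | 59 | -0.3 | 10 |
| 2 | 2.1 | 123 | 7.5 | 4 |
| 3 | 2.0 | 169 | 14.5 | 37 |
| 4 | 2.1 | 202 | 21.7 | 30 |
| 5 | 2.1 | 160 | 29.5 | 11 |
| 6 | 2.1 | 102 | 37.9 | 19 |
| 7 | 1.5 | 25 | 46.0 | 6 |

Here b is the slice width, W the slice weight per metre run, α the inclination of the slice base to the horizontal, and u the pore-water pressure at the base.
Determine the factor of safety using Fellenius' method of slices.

Ordinary method of slices: FS = Σ[c'·Δl_i + (W_i cosα_i − u_i·Δl_i)·tanφ'] / Σ W_i sinα_i, with Δl_i = b_i / cosα_i.
Slice 1: Δl = 2.6/cos(-0.3°) = 2.600 m; N'_1 = 59·cos(-0.3°) − 10·2.600 = 33.0; c'Δl = 23.40; W sinα = -0.3
Slice 2: Δl = 2.1/cos7.5° = 2.118 m; N'_2 = 123·cos7.5° − 4·2.118 = 113.5; c'Δl = 19.06; W sinα = 16.1
Slice 3: Δl = 2.0/cos14.5° = 2.066 m; N'_3 = 169·cos14.5° − 37·2.066 = 87.2; c'Δl = 18.59; W sinα = 42.3
Slice 4: Δl = 2.1/cos21.7° = 2.260 m; N'_4 = 202·cos21.7° − 30·2.260 = 119.9; c'Δl = 20.34; W sinα = 74.7
Slice 5: Δl = 2.1/cos29.5° = 2.413 m; N'_5 = 160·cos29.5° − 11·2.413 = 112.7; c'Δl = 21.72; W sinα = 78.8
Slice 6: Δl = 2.1/cos37.9° = 2.661 m; N'_6 = 102·cos37.9° − 19·2.661 = 29.9; c'Δl = 23.95; W sinα = 62.7
Slice 7: Δl = 1.5/cos46.0° = 2.159 m; N'_7 = 25·cos46.0° − 6·2.159 = 4.4; c'Δl = 19.43; W sinα = 18.0
Σc'Δl = 146.5 kN/m; ΣN' = 500.6 kN/m; ΣW sinα = 292.2 kN/m
Resisting = 146.5 + 500.6·tan24.0° = 146.5 + 222.9 = 369.4 kN/m
FS = 369.4 / 292.2 = 1.264

FS = 1.26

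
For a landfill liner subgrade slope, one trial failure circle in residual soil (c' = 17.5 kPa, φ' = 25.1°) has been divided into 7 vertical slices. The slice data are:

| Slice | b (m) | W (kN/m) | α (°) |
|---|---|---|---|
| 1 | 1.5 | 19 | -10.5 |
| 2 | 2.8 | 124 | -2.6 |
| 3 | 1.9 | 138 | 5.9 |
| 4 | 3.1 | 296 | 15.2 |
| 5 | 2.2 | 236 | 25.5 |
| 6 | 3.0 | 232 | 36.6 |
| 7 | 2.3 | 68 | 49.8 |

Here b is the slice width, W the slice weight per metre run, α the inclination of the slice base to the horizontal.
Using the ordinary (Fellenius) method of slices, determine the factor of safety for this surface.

Ordinary method of slices: FS = Σ[c'·Δl_i + (W_i cosα_i)·tanφ'] / Σ W_i sinα_i, with Δl_i = b_i / cosα_i.
Slice 1: Δl = 1.5/cos(-10.5°) = 1.526 m; N'_1 = 19·cos(-10.5°) = 18.7; c'Δl = 26.70; W sinα = -3.5
Slice 2: Δl = 2.8/cos(-2.6°) = 2.803 m; N'_2 = 124·cos(-2.6°) = 123.9; c'Δl = 49.05; W sinα = -5.6
Slice 3: Δl = 1.9/cos5.9° = 1.910 m; N'_3 = 138·cos5.9° = 137.3; c'Δl = 33.43; W sinα = 14.2
Slice 4: Δl = 3.1/cos15.2° = 3.212 m; N'_4 = 296·cos15.2° = 285.6; c'Δl = 56.22; W sinα = 77.6
Slice 5: Δl = 2.2/cos25.5° = 2.437 m; N'_5 = 236·cos25.5° = 213.0; c'Δl = 42.66; W sinα = 101.6
Slice 6: Δl = 3.0/cos36.6° = 3.737 m; N'_6 = 232·cos36.6° = 186.3; c'Δl = 65.39; W sinα = 138.3
Slice 7: Δl = 2.3/cos49.8° = 3.563 m; N'_7 = 68·cos49.8° = 43.9; c'Δl = 62.36; W sinα = 51.9
Σc'Δl = 335.8 kN/m; ΣN' = 1008.6 kN/m; ΣW sinα = 374.6 kN/m
Resisting = 335.8 + 1008.6·tan25.1° = 335.8 + 472.5 = 808.3 kN/m
FS = 808.3 / 374.6 = 2.158

FS = 2.16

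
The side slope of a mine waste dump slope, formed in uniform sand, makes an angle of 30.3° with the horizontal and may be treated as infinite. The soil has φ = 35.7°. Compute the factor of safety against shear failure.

FS = 1.23

For a dry cohesionless infinite slope the factor of safety is FS = tanφ / tanβ.
FS = tan35.7° / tan30.3° = 0.7186 / 0.5844 = 1.230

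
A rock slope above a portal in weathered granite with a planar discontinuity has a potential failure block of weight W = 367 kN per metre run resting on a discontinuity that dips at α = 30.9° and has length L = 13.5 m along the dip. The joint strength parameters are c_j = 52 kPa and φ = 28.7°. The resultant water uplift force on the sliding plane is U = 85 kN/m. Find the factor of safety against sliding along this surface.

Resolving the block weight along and normal to the plane and applying the Mohr–Coulomb strength on the joint:
N' = W cosα − U = 367·cos30.9° − 85 = 229.9 kN/m
Driving force T = W sinα = 367·sin30.9° = 188.5 kN/m
Resisting force R = c_j·L + N'·tanφ = 52·13.5 + 229.9·tan28.7° = 702.0 + 125.9 = 827.9 kN/m
FS = R / T = 827.9 / 188.5 = 4.393

FS = 4.39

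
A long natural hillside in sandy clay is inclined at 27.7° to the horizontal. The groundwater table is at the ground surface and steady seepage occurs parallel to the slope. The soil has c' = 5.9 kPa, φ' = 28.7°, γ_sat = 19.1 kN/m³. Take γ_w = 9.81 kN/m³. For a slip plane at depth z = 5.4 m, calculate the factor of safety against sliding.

With seepage parallel to the slope and the water table at the surface, the effective normal stress on the slip plane uses the buoyant unit weight γ' = γ_sat − γ_w while the driving shear stress uses γ_sat:
FS = [c' + γ' z cos²β tanφ'] / [γ_sat z sinβ cosβ]
γ' = 19.1 − 9.81 = 9.29 kN/m³
Numerator = 5.9 + 9.29·5.4·cos²27.7°·tan28.7° = 5.9 + 9.29·5.4·0.7839·0.5475 = 27.430 kPa
Denominator = 19.1·5.4·sin27.7°·cos27.7° = 19.1·5.4·0.4648·0.8854 = 42.449 kPa
FS = 27.430 / 42.449 = 0.646

FS = 0.65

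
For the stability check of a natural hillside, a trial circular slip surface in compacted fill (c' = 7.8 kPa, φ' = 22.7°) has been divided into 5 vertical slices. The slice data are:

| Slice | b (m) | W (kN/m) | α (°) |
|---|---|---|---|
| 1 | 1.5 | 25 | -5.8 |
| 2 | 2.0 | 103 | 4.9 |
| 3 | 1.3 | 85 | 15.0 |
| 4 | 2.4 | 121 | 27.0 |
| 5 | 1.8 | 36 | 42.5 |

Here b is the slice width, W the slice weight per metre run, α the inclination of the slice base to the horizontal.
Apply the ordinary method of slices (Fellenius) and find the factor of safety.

Ordinary method of slices: FS = Σ[c'·Δl_i + (W_i cosα_i)·tanφ'] / Σ W_i sinα_i, with Δl_i = b_i / cosα_i.
Slice 1: Δl = 1.5/cos(-5.8°) = 1.508 m; N'_1 = 25·cos(-5.8°) = 24.9; c'Δl = 11.76; W sinα = -2.5
Slice 2: Δl = 2.0/cos4.9° = 2.007 m; N'_2 = 103·cos4.9° = 102.6; c'Δl = 15.66; W sinα = 8.8
Slice 3: Δl = 1.3/cos15.0° = 1.346 m; N'_3 = 85·cos15.0° = 82.1; c'Δl = 10.50; W sinα = 22.0
Slice 4: Δl = 2.4/cos27.0° = 2.694 m; N'_4 = 121·cos27.0° = 107.8; c'Δl = 21.01; W sinα = 54.9
Slice 5: Δl = 1.8/cos42.5° = 2.441 m; N'_5 = 36·cos42.5° = 26.5; c'Δl = 19.04; W sinα = 24.3
Σc'Δl = 78.0 kN/m; ΣN' = 344.0 kN/m; ΣW sinα = 107.5 kN/m
Resisting = 78.0 + 344.0·tan22.7° = 78.0 + 143.9 = 221.8 kN/m
FS = 221.8 / 107.5 = 2.063

FS = 2.06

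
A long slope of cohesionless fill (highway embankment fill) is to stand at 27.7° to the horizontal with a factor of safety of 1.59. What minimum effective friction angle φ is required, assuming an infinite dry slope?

FS = tanφ/tanβ ⇒ tanφ = FS · tanβ = 1.59 · tan27.7° = 0.8348
φ = arctan(0.8348) = 39.85°

φ = 39.9°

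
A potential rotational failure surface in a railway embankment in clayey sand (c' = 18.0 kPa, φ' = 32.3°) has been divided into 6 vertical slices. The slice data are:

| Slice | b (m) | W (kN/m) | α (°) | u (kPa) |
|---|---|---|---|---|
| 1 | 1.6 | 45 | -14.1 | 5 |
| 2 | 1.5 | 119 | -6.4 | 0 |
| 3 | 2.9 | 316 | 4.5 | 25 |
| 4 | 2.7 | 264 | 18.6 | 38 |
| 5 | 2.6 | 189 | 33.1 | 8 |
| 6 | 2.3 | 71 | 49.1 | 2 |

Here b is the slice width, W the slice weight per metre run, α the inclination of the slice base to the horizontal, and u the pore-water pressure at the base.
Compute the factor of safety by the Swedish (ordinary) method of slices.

Ordinary method of slices: FS = Σ[c'·Δl_i + (W_i cosα_i − u_i·Δl_i)·tanφ'] / Σ W_i sinα_i, with Δl_i = b_i / cosα_i.
Slice 1: Δl = 1.6/cos(-14.1°) = 1.650 m; N'_1 = 45·cos(-14.1°) − 5·1.650 = 35.4; c'Δl = 29.69; W sinα = -11.0
Slice 2: Δl = 1.5/cos(-6.4°) = 1.509 m; N'_2 = 119·cos(-6.4°) − 0·1.509 = 118.3; c'Δl = 27.17; W sinα = -13.3
Slice 3: Δl = 2.9/cos4.5° = 2.909 m; N'_3 = 316·cos4.5° − 25·2.909 = 242.3; c'Δl = 52.36; W sinα = 24.8
Slice 4: Δl = 2.7/cos18.6° = 2.849 m; N'_4 = 264·cos18.6° − 38·2.849 = 142.0; c'Δl = 51.28; W sinα = 84.2
Slice 5: Δl = 2.6/cos33.1° = 3.104 m; N'_5 = 189·cos33.1° − 8·3.104 = 133.5; c'Δl = 55.87; W sinα = 103.2
Slice 6: Δl = 2.3/cos49.1° = 3.513 m; N'_6 = 71·cos49.1° − 2·3.513 = 39.5; c'Δl = 63.23; W sinα = 53.7
Σc'Δl = 279.6 kN/m; ΣN' = 710.9 kN/m; ΣW sinα = 241.6 kN/m
Resisting = 279.6 + 710.9·tan32.3° = 279.6 + 449.4 = 729.0 kN/m
FS = 729.0 / 241.6 = 3.017

FS = 3.02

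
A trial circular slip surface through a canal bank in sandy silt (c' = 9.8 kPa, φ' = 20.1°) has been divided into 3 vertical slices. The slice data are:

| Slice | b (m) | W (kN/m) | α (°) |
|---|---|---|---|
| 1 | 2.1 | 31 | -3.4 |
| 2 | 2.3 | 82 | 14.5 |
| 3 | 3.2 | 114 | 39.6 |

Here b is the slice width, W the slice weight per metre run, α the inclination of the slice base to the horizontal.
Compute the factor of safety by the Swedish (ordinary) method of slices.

Ordinary method of slices: FS = Σ[c'·Δl_i + (W_i cosα_i)·tanφ'] / Σ W_i sinα_i, with Δl_i = b_i / cosα_i.
Slice 1: Δl = 2.1/cos(-3.4°) = 2.104 m; N'_1 = 31·cos(-3.4°) = 30.9; c'Δl = 20.62; W sinα = -1.8
Slice 2: Δl = 2.3/cos14.5° = 2.376 m; N'_2 = 82·cos14.5° = 79.4; c'Δl = 23.28; W sinα = 20.5
Slice 3: Δl = 3.2/cos39.6° = 4.153 m; N'_3 = 114·cos39.6° = 87.8; c'Δl = 40.70; W sinα = 72.7
Σc'Δl = 84.6 kN/m; ΣN' = 198.2 kN/m; ΣW sinα = 91.4 kN/m
Resisting = 84.6 + 198.2·tan20.1° = 84.6 + 72.5 = 157.1 kN/m
FS = 157.1 / 91.4 = 1.720

FS = 1.72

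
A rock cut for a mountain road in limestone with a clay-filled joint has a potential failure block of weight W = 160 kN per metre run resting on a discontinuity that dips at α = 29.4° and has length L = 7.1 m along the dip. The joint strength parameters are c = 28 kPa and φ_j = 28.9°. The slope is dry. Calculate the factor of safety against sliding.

FS = 3.51

Resolving the block weight along and normal to the plane and applying the Mohr–Coulomb strength on the joint:
N' = W cosα = 160·cos29.4° = 139.4 kN/m
Driving force T = W sinα = 160·sin29.4° = 78.5 kN/m
Resisting force R = c·L + N'·tanφ_j = 28·7.1 + 139.4·tan28.9° = 198.8 + 76.9 = 275.7 kN/m
FS = R / T = 275.7 / 78.5 = 3.511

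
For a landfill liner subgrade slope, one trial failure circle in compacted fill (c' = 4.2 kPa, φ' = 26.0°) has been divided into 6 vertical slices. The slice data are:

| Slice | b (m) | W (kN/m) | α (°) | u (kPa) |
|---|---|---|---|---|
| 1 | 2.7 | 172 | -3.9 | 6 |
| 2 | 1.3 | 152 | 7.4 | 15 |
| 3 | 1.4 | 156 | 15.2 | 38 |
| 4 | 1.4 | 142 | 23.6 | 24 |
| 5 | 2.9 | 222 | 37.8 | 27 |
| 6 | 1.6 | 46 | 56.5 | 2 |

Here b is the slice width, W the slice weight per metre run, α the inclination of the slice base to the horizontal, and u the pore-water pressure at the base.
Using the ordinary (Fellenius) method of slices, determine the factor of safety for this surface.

FS = 1.20

Ordinary method of slices: FS = Σ[c'·Δl_i + (W_i cosα_i − u_i·Δl_i)·tanφ'] / Σ W_i sinα_i, with Δl_i = b_i / cosα_i.
Slice 1: Δl = 2.7/cos(-3.9°) = 2.706 m; N'_1 = 172·cos(-3.9°) − 6·2.706 = 155.4; c'Δl = 11.37; W sinα = -11.7
Slice 2: Δl = 1.3/cos7.4° = 1.311 m; N'_2 = 152·cos7.4° − 15·1.311 = 131.1; c'Δl = 5.51; W sinα = 19.6
Slice 3: Δl = 1.4/cos15.2° = 1.451 m; N'_3 = 156·cos15.2° − 38·1.451 = 95.4; c'Δl = 6.09; W sinα = 40.9
Slice 4: Δl = 1.4/cos23.6° = 1.528 m; N'_4 = 142·cos23.6° − 24·1.528 = 93.5; c'Δl = 6.42; W sinα = 56.8
Slice 5: Δl = 2.9/cos37.8° = 3.670 m; N'_5 = 222·cos37.8° − 27·3.670 = 76.3; c'Δl = 15.41; W sinα = 136.1
Slice 6: Δl = 1.6/cos56.5° = 2.899 m; N'_6 = 46·cos56.5° − 2·2.899 = 19.6; c'Δl = 12.18; W sinα = 38.4
Σc'Δl = 57.0 kN/m; ΣN' = 571.2 kN/m; ΣW sinα = 280.1 kN/m
Resisting = 57.0 + 571.2·tan26.0° = 57.0 + 278.6 = 335.6 kN/m
FS = 335.6 / 280.1 = 1.198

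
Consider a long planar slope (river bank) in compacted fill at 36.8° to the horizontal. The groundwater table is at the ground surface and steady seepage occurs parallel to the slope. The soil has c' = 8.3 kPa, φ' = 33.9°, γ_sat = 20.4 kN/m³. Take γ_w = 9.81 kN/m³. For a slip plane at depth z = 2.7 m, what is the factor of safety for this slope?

With seepage parallel to the slope and the water table at the surface, the effective normal stress on the slip plane uses the buoyant unit weight γ' = γ_sat − γ_w while the driving shear stress uses γ_sat:
FS = [c' + γ' z cos²β tanφ'] / [γ_sat z sinβ cosβ]
γ' = 20.4 − 9.81 = 10.59 kN/m³
Numerator = 8.3 + 10.59·2.7·cos²36.8°·tan33.9° = 8.3 + 10.59·2.7·0.6412·0.6720 = 20.619 kPa
Denominator = 20.4·2.7·sin36.8°·cos36.8° = 20.4·2.7·0.5990·0.8007 = 26.420 kPa
FS = 20.619 / 26.420 = 0.780

FS = 0.78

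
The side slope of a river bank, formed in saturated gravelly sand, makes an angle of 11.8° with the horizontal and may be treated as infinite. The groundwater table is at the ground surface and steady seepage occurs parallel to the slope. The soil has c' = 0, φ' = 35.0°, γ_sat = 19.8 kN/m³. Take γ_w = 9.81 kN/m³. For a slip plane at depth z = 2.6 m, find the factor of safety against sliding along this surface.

With seepage parallel to the slope and the water table at the surface, the effective normal stress on the slip plane uses the buoyant unit weight γ' = γ_sat − γ_w while the driving shear stress uses γ_sat:
FS = [c' + γ' z cos²β tanφ'] / [γ_sat z sinβ cosβ]
(For c' = 0 this reduces to FS = (γ'/γ_sat)·tanφ'/tanβ.)
γ' = 19.8 − 9.81 = 9.99 kN/m³
Numerator = 0.0 + 9.99·2.6·cos²11.8°·tan35.0° = 0.0 + 9.99·2.6·0.9582·0.7002 = 17.427 kPa
Denominator = 19.8·2.6·sin11.8°·cos11.8° = 19.8·2.6·0.2045·0.9789 = 10.305 kPa
FS = 17.427 / 10.305 = 1.691

FS = 1.69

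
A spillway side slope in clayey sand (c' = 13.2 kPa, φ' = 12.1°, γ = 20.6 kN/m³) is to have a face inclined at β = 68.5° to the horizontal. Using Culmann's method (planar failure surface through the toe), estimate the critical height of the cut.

H_c = 5.22 m

Culmann's analysis gives the critical failure plane at α_cr = (β + φ')/2 = (68.5 + 12.1)/2 = 40.3°, and the critical height
H_c = (4c'/γ) · sinβ cosφ' / [1 − cos(β − φ')]
    = (4·13.2/20.6) · sin68.5°·cos12.1° / [1 − cos(56.4°)]
    = 2.563 · 0.9304·0.9778 / [1 − 0.5534]
    = 2.563 · 0.9097 / 0.4466
    = 5.22 m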